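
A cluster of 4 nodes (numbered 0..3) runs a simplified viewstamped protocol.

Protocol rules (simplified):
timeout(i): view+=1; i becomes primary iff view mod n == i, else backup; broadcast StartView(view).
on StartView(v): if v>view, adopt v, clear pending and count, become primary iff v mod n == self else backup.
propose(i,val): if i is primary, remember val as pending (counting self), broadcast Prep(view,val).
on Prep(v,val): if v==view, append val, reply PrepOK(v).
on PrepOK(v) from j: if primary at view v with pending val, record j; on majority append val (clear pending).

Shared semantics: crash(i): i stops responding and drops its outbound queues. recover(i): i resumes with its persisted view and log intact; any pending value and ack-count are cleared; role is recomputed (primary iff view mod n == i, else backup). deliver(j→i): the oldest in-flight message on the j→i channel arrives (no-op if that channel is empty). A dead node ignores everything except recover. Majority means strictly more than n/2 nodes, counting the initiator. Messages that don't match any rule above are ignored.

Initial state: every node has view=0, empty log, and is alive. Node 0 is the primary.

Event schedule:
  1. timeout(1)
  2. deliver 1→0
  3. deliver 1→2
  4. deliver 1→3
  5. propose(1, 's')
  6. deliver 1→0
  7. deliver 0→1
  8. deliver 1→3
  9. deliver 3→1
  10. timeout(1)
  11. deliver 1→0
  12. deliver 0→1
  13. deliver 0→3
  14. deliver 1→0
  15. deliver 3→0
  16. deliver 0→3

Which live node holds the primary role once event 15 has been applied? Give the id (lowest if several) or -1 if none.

-1

step 1 timeout(1): 1={prim,v=1,log=-}
step 2 deliver 1→0: 0={back,v=1,log=-}
step 3 deliver 1→2: 2={back,v=1,log=-}
step 4 deliver 1→3: 3={back,v=1,log=-}
step 5 propose(1,'s'): —
step 6 deliver 1→0: 0={back,v=1,log=s}
step 7 deliver 0→1: —
step 8 deliver 1→3: 3={back,v=1,log=s}
step 9 deliver 3→1: 1={prim,v=1,log=s}
step 10 timeout(1): 1={back,v=2,log=s}
step 11 deliver 1→0: 0={back,v=2,log=s}
step 12 deliver 0→1: —
step 13 deliver 0→3: —
step 14 deliver 1→0: —
step 15 deliver 3→0: —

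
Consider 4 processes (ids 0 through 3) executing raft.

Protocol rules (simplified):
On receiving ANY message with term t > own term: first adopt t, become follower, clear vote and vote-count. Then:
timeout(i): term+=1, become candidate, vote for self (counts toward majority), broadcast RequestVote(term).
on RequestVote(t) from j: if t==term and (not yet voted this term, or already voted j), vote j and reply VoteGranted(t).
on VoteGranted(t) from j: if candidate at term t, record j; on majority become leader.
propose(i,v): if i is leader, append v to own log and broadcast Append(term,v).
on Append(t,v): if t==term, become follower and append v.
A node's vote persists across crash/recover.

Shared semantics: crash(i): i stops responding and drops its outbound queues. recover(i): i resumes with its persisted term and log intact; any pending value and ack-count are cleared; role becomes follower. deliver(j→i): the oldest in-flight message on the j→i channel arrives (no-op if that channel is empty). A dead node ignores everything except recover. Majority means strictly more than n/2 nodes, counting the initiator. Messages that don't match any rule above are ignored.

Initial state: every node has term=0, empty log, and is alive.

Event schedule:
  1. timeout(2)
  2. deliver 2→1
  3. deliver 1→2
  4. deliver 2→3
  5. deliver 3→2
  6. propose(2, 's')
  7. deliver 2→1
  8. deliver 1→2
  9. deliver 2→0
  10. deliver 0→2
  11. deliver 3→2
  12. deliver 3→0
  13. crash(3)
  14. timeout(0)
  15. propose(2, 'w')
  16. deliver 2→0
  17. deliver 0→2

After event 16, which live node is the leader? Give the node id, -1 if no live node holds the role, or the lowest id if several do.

e1 timeout(2): 2[cand,t=1,-]
e2 deliver 2→1: 1[foll,t=1,-]
e3 deliver 1→2: ·
e4 deliver 2→3: 3[foll,t=1,-]
e5 deliver 3→2: 2[lead,t=1,-]
e6 propose(2,'s'): 2[lead,t=1,s]
e7 deliver 2→1: 1[foll,t=1,s]
e8 deliver 1→2: ·
e9 deliver 2→0: 0[foll,t=1,-]
e10 deliver 0→2: ·
e11 deliver 3→2: ·
e12 deliver 3→0: ·
e13 crash(3): 3[✗foll,t=1,-]
e14 timeout(0): 0[cand,t=2,-]
e15 propose(2,'w'): 2[lead,t=1,s,w]
e16 deliver 2→0: ·

2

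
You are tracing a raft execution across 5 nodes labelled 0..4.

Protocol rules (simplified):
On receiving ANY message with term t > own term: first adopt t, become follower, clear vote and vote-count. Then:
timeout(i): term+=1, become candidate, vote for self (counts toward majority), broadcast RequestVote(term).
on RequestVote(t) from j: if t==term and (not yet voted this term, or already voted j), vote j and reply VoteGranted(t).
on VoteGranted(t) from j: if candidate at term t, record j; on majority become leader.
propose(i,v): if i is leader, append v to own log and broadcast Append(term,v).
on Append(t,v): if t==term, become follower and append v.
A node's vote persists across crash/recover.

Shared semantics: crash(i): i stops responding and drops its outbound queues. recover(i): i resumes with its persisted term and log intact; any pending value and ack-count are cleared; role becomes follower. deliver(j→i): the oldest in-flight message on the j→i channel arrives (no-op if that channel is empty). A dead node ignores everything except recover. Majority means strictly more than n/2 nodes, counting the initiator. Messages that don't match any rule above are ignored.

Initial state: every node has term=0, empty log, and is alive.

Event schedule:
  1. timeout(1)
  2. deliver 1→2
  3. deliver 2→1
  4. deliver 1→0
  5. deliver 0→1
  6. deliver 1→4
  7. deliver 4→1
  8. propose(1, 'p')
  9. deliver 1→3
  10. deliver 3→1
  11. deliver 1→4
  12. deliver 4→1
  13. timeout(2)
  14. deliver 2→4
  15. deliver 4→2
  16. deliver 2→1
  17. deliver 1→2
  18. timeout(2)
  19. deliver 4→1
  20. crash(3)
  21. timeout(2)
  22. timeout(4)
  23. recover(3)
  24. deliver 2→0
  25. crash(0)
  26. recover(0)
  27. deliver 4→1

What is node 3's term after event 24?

1

step 1 timeout(1): 1={cand,t=1,log=-}
step 2 deliver 1→2: 2={foll,t=1,log=-}
step 3 deliver 2→1: —
step 4 deliver 1→0: 0={foll,t=1,log=-}
step 5 deliver 0→1: 1={lead,t=1,log=-}
step 6 deliver 1→4: 4={foll,t=1,log=-}
step 7 deliver 4→1: —
step 8 propose(1,'p'): 1={lead,t=1,log=p}
step 9 deliver 1→3: 3={foll,t=1,log=-}
step 10 deliver 3→1: —
step 11 deliver 1→4: 4={foll,t=1,log=p}
step 12 deliver 4→1: —
step 13 timeout(2): 2={cand,t=2,log=-}
step 14 deliver 2→4: 4={foll,t=2,log=p}
step 15 deliver 4→2: —
step 16 deliver 2→1: 1={foll,t=2,log=p}
step 17 deliver 1→2: —
step 18 timeout(2): 2={cand,t=3,log=-}
step 19 deliver 4→1: —
step 20 crash(3): 3={✗foll,t=1,log=-}
step 21 timeout(2): 2={cand,t=4,log=-}
step 22 timeout(4): 4={cand,t=3,log=p}
step 23 recover(3): 3={foll,t=1,log=-}
step 24 deliver 2→0: 0={foll,t=2,log=-}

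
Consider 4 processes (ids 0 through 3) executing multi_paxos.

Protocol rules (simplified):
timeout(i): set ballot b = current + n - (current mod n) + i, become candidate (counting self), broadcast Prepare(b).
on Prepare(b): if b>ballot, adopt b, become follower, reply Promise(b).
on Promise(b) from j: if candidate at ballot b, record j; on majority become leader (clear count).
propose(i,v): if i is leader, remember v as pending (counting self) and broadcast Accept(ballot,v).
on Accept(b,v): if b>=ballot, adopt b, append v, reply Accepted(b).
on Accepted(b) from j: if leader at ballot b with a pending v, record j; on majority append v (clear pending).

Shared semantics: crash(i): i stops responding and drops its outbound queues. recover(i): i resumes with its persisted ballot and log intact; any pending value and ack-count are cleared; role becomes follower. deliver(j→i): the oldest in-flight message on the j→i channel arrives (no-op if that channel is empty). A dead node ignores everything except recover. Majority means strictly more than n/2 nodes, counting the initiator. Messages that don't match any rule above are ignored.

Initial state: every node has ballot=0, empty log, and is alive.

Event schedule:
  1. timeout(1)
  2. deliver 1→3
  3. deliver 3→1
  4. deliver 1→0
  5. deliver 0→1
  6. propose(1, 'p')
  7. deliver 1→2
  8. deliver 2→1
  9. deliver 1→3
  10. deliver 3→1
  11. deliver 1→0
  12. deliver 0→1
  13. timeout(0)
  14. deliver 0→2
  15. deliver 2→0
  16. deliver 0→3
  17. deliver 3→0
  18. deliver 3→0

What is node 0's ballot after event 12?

[1] timeout(1) → N1(cand b5 [-])
[2] deliver 1→3 → N3(foll b5 [-])
[3] deliver 3→1 → ∅
[4] deliver 1→0 → N0(foll b5 [-])
[5] deliver 0→1 → N1(lead b5 [-])
[6] propose(1,'p') → ∅
[7] deliver 1→2 → N2(foll b5 [-])
[8] deliver 2→1 → ∅
[9] deliver 1→3 → N3(foll b5 [p])
[10] deliver 3→1 → ∅
[11] deliver 1→0 → N0(foll b5 [p])
[12] deliver 0→1 → N1(lead b5 [p])

5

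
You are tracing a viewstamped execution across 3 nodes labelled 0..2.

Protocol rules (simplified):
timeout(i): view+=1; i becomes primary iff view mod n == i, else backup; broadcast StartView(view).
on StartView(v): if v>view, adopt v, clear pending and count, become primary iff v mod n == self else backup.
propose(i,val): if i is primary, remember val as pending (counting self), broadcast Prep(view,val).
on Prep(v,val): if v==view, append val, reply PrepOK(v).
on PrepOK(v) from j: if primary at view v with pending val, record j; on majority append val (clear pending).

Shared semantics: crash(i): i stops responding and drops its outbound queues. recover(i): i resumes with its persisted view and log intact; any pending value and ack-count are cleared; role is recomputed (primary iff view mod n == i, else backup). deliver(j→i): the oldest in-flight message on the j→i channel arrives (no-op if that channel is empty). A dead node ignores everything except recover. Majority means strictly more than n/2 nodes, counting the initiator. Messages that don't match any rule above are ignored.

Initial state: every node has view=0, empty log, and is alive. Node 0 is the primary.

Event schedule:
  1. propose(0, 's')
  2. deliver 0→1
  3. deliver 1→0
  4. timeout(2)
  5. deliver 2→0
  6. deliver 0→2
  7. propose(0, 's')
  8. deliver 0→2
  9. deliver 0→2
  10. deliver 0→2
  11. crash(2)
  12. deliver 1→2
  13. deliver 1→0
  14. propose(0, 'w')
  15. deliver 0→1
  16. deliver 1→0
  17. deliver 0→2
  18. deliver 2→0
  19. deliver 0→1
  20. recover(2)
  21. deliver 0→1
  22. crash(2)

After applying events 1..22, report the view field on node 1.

after 1 — propose(0,'s'): ·
after 2 — deliver 0→1: n1:back/v0/[s]
after 3 — deliver 1→0: n0:prim/v0/[s]
after 4 — timeout(2): n2:back/v1/[-]
after 5 — deliver 2→0: n0:back/v1/[s]
after 6 — deliver 0→2: ·
after 7 — propose(0,'s'): ·
after 8 — deliver 0→2: ·
after 9 — deliver 0→2: ·
after 10 — deliver 0→2: ·
after 11 — crash(2): n2:✗back/v1/[-]
after 12 — deliver 1→2: ·
after 13 — deliver 1→0: ·
after 14 — propose(0,'w'): ·
after 15 — deliver 0→1: ·
after 16 — deliver 1→0: ·
after 17 — deliver 0→2: ·
after 18 — deliver 2→0: ·
after 19 — deliver 0→1: ·
after 20 — recover(2): n2:back/v1/[-]
after 21 — deliver 0→1: ·
after 22 — crash(2): n2:✗back/v1/[-]

0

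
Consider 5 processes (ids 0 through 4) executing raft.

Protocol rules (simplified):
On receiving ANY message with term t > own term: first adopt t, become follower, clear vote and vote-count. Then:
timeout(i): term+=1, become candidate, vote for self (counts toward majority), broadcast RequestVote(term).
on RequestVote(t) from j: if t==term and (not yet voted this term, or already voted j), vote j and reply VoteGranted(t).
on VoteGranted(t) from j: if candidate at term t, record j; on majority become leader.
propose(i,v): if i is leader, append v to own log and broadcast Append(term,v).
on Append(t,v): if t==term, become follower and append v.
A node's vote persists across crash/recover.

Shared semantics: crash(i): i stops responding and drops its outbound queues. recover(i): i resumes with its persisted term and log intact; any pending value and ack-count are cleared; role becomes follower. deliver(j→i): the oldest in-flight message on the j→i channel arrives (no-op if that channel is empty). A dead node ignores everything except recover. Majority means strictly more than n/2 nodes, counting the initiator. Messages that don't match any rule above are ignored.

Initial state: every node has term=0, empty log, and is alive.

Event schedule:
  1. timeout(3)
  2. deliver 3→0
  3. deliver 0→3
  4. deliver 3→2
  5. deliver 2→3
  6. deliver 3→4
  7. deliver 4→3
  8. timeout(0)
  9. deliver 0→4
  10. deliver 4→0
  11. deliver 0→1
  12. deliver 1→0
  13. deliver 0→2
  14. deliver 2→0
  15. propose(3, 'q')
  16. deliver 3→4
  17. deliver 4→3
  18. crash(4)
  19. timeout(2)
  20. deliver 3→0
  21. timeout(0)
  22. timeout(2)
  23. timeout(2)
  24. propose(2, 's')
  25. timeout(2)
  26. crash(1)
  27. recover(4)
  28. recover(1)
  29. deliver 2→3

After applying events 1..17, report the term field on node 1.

2

after 1 — timeout(3): n3:cand/t1/[-]
after 2 — deliver 3→0: n0:foll/t1/[-]
after 3 — deliver 0→3: ·
after 4 — deliver 3→2: n2:foll/t1/[-]
after 5 — deliver 2→3: n3:lead/t1/[-]
after 6 — deliver 3→4: n4:foll/t1/[-]
after 7 — deliver 4→3: ·
after 8 — timeout(0): n0:cand/t2/[-]
after 9 — deliver 0→4: n4:foll/t2/[-]
after 10 — deliver 4→0: ·
after 11 — deliver 0→1: n1:foll/t2/[-]
after 12 — deliver 1→0: n0:lead/t2/[-]
after 13 — deliver 0→2: n2:foll/t2/[-]
after 14 — deliver 2→0: ·
after 15 — propose(3,'q'): n3:lead/t1/[q]
after 16 — deliver 3→4: ·
after 17 — deliver 4→3: ·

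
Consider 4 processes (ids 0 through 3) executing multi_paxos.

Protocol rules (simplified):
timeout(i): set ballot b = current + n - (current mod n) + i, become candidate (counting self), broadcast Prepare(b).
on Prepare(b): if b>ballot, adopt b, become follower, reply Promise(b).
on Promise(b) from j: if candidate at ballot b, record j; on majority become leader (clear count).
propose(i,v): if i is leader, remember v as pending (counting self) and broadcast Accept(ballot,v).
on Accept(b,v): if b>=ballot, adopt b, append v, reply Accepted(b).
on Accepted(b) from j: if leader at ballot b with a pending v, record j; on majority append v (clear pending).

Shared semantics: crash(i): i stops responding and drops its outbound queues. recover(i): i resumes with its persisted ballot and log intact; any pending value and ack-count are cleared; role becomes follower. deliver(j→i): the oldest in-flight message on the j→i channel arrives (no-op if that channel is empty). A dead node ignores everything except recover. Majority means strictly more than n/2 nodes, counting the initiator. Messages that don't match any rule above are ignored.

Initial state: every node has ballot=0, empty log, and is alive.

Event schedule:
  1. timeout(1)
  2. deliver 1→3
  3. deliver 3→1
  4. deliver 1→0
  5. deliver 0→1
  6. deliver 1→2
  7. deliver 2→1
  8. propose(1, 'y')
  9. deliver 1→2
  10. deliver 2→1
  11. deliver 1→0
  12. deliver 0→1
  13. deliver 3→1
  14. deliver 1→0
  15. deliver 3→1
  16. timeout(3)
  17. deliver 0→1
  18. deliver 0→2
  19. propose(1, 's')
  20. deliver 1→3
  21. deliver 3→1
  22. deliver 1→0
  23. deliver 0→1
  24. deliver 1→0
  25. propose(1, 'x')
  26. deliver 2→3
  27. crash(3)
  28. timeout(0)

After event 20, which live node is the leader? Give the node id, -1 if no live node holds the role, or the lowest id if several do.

step 1 timeout(1): 1={cand,b=5,log=-}
step 2 deliver 1→3: 3={foll,b=5,log=-}
step 3 deliver 3→1: —
step 4 deliver 1→0: 0={foll,b=5,log=-}
step 5 deliver 0→1: 1={lead,b=5,log=-}
step 6 deliver 1→2: 2={foll,b=5,log=-}
step 7 deliver 2→1: —
step 8 propose(1,'y'): —
step 9 deliver 1→2: 2={foll,b=5,log=y}
step 10 deliver 2→1: —
step 11 deliver 1→0: 0={foll,b=5,log=y}
step 12 deliver 0→1: 1={lead,b=5,log=y}
step 13 deliver 3→1: —
step 14 deliver 1→0: —
step 15 deliver 3→1: —
step 16 timeout(3): 3={cand,b=11,log=-}
step 17 deliver 0→1: —
step 18 deliver 0→2: —
step 19 propose(1,'s'): —
step 20 deliver 1→3: —

1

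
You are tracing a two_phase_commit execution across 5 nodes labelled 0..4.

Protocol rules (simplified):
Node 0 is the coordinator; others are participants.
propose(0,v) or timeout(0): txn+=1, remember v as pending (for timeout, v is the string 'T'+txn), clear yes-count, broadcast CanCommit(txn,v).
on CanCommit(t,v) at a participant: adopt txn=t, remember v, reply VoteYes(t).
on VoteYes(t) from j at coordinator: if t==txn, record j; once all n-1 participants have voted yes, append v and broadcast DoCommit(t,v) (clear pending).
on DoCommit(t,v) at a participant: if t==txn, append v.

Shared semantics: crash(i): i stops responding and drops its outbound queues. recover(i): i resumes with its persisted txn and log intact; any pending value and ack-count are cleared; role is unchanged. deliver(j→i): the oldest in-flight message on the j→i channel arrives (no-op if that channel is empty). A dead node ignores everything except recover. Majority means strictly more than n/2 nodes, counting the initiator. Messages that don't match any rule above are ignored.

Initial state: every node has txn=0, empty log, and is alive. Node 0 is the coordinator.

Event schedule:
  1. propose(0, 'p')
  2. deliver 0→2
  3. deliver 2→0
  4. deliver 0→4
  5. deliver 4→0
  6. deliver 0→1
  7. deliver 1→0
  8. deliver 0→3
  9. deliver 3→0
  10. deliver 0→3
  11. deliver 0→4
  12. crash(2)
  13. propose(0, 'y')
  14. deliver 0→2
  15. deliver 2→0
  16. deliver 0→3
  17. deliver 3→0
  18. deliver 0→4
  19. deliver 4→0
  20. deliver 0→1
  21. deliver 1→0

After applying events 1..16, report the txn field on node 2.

1

step 1 propose(0,'p'): 0={coor,t=1,log=-}
step 2 deliver 0→2: 2={part,t=1,log=-}
step 3 deliver 2→0: —
step 4 deliver 0→4: 4={part,t=1,log=-}
step 5 deliver 4→0: —
step 6 deliver 0→1: 1={part,t=1,log=-}
step 7 deliver 1→0: —
step 8 deliver 0→3: 3={part,t=1,log=-}
step 9 deliver 3→0: 0={coor,t=1,log=p}
step 10 deliver 0→3: 3={part,t=1,log=p}
step 11 deliver 0→4: 4={part,t=1,log=p}
step 12 crash(2): 2={✗part,t=1,log=-}
step 13 propose(0,'y'): 0={coor,t=2,log=p}
step 14 deliver 0→2: —
step 15 deliver 2→0: —
step 16 deliver 0→3: 3={part,t=2,log=p}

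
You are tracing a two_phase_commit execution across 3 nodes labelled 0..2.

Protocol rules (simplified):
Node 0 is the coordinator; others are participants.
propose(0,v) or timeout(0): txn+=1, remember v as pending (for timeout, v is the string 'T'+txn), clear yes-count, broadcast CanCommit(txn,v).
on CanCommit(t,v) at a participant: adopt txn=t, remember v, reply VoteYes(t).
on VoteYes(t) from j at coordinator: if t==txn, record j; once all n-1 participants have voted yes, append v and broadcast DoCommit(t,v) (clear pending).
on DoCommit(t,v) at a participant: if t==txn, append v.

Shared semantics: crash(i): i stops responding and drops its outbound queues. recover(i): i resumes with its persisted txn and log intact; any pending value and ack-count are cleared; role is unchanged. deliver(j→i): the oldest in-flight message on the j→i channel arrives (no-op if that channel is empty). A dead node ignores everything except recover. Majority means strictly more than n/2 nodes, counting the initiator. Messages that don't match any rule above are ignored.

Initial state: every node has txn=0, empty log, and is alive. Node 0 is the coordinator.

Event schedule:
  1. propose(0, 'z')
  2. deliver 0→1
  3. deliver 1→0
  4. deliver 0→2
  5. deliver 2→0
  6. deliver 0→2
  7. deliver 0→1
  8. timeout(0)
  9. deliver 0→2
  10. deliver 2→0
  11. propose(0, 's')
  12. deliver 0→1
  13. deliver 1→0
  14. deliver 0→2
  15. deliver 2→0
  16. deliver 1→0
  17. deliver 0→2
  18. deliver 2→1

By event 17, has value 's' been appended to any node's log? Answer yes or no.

[1] propose(0,'z') → N0(coor t1 [-])
[2] deliver 0→1 → N1(part t1 [-])
[3] deliver 1→0 → ∅
[4] deliver 0→2 → N2(part t1 [-])
[5] deliver 2→0 → N0(coor t1 [z])
[6] deliver 0→2 → N2(part t1 [z])
[7] deliver 0→1 → N1(part t1 [z])
[8] timeout(0) → N0(coor t2 [z])
[9] deliver 0→2 → N2(part t2 [z])
[10] deliver 2→0 → ∅
[11] propose(0,'s') → N0(coor t3 [z])
[12] deliver 0→1 → N1(part t2 [z])
[13] deliver 1→0 → ∅
[14] deliver 0→2 → N2(part t3 [z])
[15] deliver 2→0 → ∅
[16] deliver 1→0 → ∅
[17] deliver 0→2 → ∅

no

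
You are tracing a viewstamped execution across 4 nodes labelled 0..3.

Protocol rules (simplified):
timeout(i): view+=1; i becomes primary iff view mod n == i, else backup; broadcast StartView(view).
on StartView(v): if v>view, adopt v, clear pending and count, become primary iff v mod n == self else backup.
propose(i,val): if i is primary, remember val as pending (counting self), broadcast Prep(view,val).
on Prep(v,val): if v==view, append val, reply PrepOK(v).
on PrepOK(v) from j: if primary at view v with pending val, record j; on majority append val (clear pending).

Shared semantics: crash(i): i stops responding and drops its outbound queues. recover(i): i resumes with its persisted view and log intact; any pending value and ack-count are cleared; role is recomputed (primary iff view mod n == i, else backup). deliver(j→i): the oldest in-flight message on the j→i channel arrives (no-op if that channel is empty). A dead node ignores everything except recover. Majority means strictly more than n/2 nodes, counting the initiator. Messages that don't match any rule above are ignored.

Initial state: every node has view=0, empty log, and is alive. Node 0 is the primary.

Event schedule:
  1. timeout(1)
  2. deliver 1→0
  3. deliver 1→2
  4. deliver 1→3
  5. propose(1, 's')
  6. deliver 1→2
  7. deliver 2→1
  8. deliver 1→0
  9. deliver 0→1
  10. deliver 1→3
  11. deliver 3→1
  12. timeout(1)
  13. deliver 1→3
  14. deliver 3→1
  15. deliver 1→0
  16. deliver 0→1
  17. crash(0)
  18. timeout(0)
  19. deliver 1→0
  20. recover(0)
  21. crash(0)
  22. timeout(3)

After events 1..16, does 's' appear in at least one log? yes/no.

yes

after 1 — timeout(1): n1:prim/v1/[-]
after 2 — deliver 1→0: n0:back/v1/[-]
after 3 — deliver 1→2: n2:back/v1/[-]
after 4 — deliver 1→3: n3:back/v1/[-]
after 5 — propose(1,'s'): ·
after 6 — deliver 1→2: n2:back/v1/[s]
after 7 — deliver 2→1: ·
after 8 — deliver 1→0: n0:back/v1/[s]
after 9 — deliver 0→1: n1:prim/v1/[s]
after 10 — deliver 1→3: n3:back/v1/[s]
after 11 — deliver 3→1: ·
after 12 — timeout(1): n1:back/v2/[s]
after 13 — deliver 1→3: n3:back/v2/[s]
after 14 — deliver 3→1: ·
after 15 — deliver 1→0: n0:back/v2/[s]
after 16 — deliver 0→1: ·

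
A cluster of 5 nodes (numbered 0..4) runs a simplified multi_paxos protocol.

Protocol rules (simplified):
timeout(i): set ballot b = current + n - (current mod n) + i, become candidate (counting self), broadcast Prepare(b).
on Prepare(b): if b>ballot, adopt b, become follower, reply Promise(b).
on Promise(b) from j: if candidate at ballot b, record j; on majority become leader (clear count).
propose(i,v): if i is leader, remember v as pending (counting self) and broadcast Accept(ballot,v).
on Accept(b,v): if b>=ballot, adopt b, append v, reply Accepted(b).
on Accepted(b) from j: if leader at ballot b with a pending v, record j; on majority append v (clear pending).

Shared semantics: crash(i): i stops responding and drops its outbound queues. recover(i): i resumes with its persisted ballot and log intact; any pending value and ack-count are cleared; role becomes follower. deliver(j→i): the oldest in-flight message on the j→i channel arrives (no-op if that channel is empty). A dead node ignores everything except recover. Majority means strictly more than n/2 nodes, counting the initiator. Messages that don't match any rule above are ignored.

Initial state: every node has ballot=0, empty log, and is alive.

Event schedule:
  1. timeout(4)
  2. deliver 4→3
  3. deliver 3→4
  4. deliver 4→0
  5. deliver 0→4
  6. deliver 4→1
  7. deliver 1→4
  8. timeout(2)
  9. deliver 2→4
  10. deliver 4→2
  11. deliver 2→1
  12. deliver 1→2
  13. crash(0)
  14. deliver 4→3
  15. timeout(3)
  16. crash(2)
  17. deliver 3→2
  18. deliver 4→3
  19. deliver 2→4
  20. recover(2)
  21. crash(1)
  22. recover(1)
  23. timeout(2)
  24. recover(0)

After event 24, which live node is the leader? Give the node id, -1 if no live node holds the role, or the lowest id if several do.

step 1 timeout(4): 4={cand,b=9,log=-}
step 2 deliver 4→3: 3={foll,b=9,log=-}
step 3 deliver 3→4: —
step 4 deliver 4→0: 0={foll,b=9,log=-}
step 5 deliver 0→4: 4={lead,b=9,log=-}
step 6 deliver 4→1: 1={foll,b=9,log=-}
step 7 deliver 1→4: —
step 8 timeout(2): 2={cand,b=7,log=-}
step 9 deliver 2→4: —
step 10 deliver 4→2: 2={foll,b=9,log=-}
step 11 deliver 2→1: —
step 12 deliver 1→2: —
step 13 crash(0): 0={✗foll,b=9,log=-}
step 14 deliver 4→3: —
step 15 timeout(3): 3={cand,b=13,log=-}
step 16 crash(2): 2={✗foll,b=9,log=-}
step 17 deliver 3→2: —
step 18 deliver 4→3: —
step 19 deliver 2→4: —
step 20 recover(2): 2={foll,b=9,log=-}
step 21 crash(1): 1={✗foll,b=9,log=-}
step 22 recover(1): 1={foll,b=9,log=-}
step 23 timeout(2): 2={cand,b=12,log=-}
step 24 recover(0): 0={foll,b=9,log=-}

4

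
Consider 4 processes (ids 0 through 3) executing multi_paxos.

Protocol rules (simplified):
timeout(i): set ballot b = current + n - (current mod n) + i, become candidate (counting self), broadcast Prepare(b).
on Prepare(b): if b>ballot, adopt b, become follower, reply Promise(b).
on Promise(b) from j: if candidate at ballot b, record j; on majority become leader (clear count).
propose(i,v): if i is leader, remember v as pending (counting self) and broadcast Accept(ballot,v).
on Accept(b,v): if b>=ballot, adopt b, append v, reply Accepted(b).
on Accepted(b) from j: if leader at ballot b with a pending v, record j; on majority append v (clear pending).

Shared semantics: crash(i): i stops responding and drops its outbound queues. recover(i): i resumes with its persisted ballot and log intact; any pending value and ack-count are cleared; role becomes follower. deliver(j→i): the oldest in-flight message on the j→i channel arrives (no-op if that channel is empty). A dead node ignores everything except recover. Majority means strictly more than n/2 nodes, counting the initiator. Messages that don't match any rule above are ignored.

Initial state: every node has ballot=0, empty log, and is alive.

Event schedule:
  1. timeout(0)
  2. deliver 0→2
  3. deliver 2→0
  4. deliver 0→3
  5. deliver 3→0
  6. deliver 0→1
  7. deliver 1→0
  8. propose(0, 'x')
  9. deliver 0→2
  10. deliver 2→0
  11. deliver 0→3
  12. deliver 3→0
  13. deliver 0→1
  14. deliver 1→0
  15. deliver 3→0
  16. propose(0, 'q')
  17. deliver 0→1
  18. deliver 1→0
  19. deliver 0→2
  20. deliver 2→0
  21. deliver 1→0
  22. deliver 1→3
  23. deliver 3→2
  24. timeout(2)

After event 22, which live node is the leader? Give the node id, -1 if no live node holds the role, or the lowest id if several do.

0

1. timeout(0):  <0:cand b4 ->
2. deliver 0→2:  <2:foll b4 ->
3. deliver 2→0:  nop
4. deliver 0→3:  <3:foll b4 ->
5. deliver 3→0:  <0:lead b4 ->
6. deliver 0→1:  <1:foll b4 ->
7. deliver 1→0:  nop
8. propose(0,'x'):  nop
9. deliver 0→2:  <2:foll b4 x>
10. deliver 2→0:  nop
11. deliver 0→3:  <3:foll b4 x>
12. deliver 3→0:  <0:lead b4 x>
13. deliver 0→1:  <1:foll b4 x>
14. deliver 1→0:  nop
15. deliver 3→0:  nop
16. propose(0,'q'):  nop
17. deliver 0→1:  <1:foll b4 x,q>
18. deliver 1→0:  nop
19. deliver 0→2:  <2:foll b4 x,q>
20. deliver 2→0:  <0:lead b4 x,q>
21. deliver 1→0:  nop
22. deliver 1→3:  nop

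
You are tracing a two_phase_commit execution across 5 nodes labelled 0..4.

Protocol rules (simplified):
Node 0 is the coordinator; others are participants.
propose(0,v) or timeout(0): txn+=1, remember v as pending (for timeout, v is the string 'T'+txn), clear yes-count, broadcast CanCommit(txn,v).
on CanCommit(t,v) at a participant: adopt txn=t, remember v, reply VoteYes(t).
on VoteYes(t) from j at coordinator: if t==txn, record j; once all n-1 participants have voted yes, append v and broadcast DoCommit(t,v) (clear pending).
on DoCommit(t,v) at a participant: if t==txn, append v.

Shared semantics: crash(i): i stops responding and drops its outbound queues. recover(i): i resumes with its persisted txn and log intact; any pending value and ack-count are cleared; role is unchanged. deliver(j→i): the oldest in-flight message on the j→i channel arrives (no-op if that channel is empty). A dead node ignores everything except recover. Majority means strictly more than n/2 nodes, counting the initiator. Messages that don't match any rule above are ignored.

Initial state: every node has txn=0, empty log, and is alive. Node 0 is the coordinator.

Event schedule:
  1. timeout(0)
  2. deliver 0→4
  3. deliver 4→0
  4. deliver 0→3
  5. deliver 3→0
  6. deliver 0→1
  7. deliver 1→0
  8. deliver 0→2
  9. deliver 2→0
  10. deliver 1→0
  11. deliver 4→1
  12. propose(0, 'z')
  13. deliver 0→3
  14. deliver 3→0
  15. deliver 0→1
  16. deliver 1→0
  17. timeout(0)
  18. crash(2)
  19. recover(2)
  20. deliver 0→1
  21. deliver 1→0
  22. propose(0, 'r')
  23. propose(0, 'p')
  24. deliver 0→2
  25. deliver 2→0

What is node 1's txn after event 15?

after 1 — timeout(0): n0:coor/t1/[-]
after 2 — deliver 0→4: n4:part/t1/[-]
after 3 — deliver 4→0: ·
after 4 — deliver 0→3: n3:part/t1/[-]
after 5 — deliver 3→0: ·
after 6 — deliver 0→1: n1:part/t1/[-]
after 7 — deliver 1→0: ·
after 8 — deliver 0→2: n2:part/t1/[-]
after 9 — deliver 2→0: n0:coor/t1/[T1]
after 10 — deliver 1→0: ·
after 11 — deliver 4→1: ·
after 12 — propose(0,'z'): n0:coor/t2/[T1]
after 13 — deliver 0→3: n3:part/t1/[T1]
after 14 — deliver 3→0: ·
after 15 — deliver 0→1: n1:part/t1/[T1]

1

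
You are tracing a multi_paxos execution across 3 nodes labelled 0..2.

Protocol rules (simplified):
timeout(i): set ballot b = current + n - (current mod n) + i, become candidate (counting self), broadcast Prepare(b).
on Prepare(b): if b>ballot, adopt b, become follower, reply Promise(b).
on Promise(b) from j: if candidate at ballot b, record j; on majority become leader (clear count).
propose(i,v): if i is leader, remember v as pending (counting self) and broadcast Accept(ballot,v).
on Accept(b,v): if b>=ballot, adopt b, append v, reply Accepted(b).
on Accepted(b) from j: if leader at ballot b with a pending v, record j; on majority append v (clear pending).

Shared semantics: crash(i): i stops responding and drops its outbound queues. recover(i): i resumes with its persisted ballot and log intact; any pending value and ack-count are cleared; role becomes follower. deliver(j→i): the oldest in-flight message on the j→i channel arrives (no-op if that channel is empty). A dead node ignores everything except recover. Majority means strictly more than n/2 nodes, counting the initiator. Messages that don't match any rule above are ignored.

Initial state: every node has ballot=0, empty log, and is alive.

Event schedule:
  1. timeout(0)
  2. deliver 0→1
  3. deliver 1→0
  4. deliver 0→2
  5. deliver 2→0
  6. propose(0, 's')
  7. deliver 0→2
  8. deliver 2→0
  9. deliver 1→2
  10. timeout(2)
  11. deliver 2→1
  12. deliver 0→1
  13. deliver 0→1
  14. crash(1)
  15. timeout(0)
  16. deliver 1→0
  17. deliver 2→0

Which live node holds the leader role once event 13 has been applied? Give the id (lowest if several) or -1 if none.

0

e1 timeout(0): 0[cand,b=3,-]
e2 deliver 0→1: 1[foll,b=3,-]
e3 deliver 1→0: 0[lead,b=3,-]
e4 deliver 0→2: 2[foll,b=3,-]
e5 deliver 2→0: ·
e6 propose(0,'s'): ·
e7 deliver 0→2: 2[foll,b=3,s]
e8 deliver 2→0: 0[lead,b=3,s]
e9 deliver 1→2: ·
e10 timeout(2): 2[cand,b=8,s]
e11 deliver 2→1: 1[foll,b=8,-]
e12 deliver 0→1: ·
e13 deliver 0→1: ·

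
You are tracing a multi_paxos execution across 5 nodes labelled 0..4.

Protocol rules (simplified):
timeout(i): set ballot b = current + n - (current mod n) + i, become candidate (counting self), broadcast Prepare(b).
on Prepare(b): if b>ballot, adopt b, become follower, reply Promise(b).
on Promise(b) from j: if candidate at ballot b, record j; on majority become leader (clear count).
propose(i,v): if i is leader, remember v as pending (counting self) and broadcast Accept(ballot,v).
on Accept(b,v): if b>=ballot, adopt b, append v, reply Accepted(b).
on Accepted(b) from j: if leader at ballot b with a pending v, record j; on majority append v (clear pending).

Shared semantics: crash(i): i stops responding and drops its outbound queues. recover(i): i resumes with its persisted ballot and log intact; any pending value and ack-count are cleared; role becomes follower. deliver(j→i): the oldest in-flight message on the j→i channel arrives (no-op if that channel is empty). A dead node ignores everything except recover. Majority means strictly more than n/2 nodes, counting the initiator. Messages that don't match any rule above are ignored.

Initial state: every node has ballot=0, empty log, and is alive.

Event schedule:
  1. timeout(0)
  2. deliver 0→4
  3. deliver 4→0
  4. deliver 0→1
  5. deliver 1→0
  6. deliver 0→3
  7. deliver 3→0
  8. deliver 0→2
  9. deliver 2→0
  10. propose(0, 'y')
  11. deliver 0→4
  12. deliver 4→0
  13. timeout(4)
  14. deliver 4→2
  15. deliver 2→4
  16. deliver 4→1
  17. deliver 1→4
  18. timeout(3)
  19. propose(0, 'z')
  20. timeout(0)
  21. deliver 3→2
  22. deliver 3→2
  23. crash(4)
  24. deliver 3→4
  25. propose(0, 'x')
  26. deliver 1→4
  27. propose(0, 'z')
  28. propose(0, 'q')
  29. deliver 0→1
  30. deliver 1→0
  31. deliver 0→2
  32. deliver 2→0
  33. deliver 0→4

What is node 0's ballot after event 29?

1. timeout(0):  <0:cand b5 ->
2. deliver 0→4:  <4:foll b5 ->
3. deliver 4→0:  nop
4. deliver 0→1:  <1:foll b5 ->
5. deliver 1→0:  <0:lead b5 ->
6. deliver 0→3:  <3:foll b5 ->
7. deliver 3→0:  nop
8. deliver 0→2:  <2:foll b5 ->
9. deliver 2→0:  nop
10. propose(0,'y'):  nop
11. deliver 0→4:  <4:foll b5 y>
12. deliver 4→0:  nop
13. timeout(4):  <4:cand b14 y>
14. deliver 4→2:  <2:foll b14 ->
15. deliver 2→4:  nop
16. deliver 4→1:  <1:foll b14 ->
17. deliver 1→4:  <4:lead b14 y>
18. timeout(3):  <3:cand b13 ->
19. propose(0,'z'):  nop
20. timeout(0):  <0:cand b10 ->
21. deliver 3→2:  nop
22. deliver 3→2:  nop
23. crash(4):  <4:✗lead b14 y>
24. deliver 3→4:  nop
25. propose(0,'x'):  nop
26. deliver 1→4:  nop
27. propose(0,'z'):  nop
28. propose(0,'q'):  nop
29. deliver 0→1:  nop

10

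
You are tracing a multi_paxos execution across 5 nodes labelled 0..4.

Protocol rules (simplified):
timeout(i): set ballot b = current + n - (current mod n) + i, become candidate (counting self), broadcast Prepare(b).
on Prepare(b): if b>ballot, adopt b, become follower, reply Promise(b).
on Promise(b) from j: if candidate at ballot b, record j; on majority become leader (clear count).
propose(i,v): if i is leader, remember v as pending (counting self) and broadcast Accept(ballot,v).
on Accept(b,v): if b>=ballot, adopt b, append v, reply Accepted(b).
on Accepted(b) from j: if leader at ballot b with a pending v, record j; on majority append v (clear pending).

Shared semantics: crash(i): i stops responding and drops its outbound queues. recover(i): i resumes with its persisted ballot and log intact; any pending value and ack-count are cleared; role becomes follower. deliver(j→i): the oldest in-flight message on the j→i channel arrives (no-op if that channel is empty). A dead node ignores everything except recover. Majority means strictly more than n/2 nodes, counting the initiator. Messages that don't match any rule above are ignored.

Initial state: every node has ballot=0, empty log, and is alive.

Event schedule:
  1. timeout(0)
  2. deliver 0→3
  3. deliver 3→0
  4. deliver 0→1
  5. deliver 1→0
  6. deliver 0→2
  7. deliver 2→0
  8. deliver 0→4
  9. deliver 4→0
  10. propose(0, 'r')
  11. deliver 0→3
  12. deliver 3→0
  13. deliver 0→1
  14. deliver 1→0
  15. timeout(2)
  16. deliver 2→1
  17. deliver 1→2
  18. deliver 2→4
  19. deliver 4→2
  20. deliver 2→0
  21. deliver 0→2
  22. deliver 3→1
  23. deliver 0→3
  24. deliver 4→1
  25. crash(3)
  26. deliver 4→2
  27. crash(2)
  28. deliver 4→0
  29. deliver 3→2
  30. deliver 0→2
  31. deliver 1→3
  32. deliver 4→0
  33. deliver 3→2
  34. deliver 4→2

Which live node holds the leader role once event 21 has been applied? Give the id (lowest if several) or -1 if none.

2

1. timeout(0):  <0:cand b5 ->
2. deliver 0→3:  <3:foll b5 ->
3. deliver 3→0:  nop
4. deliver 0→1:  <1:foll b5 ->
5. deliver 1→0:  <0:lead b5 ->
6. deliver 0→2:  <2:foll b5 ->
7. deliver 2→0:  nop
8. deliver 0→4:  <4:foll b5 ->
9. deliver 4→0:  nop
10. propose(0,'r'):  nop
11. deliver 0→3:  <3:foll b5 r>
12. deliver 3→0:  nop
13. deliver 0→1:  <1:foll b5 r>
14. deliver 1→0:  <0:lead b5 r>
15. timeout(2):  <2:cand b12 ->
16. deliver 2→1:  <1:foll b12 r>
17. deliver 1→2:  nop
18. deliver 2→4:  <4:foll b12 ->
19. deliver 4→2:  <2:lead b12 ->
20. deliver 2→0:  <0:foll b12 r>
21. deliver 0→2:  nop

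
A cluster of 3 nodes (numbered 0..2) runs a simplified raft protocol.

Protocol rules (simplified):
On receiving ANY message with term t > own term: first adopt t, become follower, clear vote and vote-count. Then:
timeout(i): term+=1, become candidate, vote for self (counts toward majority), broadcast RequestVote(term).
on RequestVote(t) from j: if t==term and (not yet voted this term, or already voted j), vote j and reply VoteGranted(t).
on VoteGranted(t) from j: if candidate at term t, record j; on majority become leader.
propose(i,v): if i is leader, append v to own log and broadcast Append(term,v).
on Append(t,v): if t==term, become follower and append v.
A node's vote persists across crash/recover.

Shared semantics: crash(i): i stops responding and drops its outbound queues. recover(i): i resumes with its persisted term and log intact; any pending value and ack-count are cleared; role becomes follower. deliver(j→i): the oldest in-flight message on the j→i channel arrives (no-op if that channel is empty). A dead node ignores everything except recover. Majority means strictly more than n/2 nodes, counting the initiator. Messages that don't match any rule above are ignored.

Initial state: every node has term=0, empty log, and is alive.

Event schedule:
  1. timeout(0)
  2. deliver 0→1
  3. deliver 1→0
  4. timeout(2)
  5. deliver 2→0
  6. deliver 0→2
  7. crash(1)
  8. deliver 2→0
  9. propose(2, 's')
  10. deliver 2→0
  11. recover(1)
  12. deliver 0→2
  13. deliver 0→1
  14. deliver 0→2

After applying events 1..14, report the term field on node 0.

1

1. timeout(0):  <0:cand t1 ->
2. deliver 0→1:  <1:foll t1 ->
3. deliver 1→0:  <0:lead t1 ->
4. timeout(2):  <2:cand t1 ->
5. deliver 2→0:  nop
6. deliver 0→2:  nop
7. crash(1):  <1:✗foll t1 ->
8. deliver 2→0:  nop
9. propose(2,'s'):  nop
10. deliver 2→0:  nop
11. recover(1):  <1:foll t1 ->
12. deliver 0→2:  nop
13. deliver 0→1:  nop
14. deliver 0→2:  nop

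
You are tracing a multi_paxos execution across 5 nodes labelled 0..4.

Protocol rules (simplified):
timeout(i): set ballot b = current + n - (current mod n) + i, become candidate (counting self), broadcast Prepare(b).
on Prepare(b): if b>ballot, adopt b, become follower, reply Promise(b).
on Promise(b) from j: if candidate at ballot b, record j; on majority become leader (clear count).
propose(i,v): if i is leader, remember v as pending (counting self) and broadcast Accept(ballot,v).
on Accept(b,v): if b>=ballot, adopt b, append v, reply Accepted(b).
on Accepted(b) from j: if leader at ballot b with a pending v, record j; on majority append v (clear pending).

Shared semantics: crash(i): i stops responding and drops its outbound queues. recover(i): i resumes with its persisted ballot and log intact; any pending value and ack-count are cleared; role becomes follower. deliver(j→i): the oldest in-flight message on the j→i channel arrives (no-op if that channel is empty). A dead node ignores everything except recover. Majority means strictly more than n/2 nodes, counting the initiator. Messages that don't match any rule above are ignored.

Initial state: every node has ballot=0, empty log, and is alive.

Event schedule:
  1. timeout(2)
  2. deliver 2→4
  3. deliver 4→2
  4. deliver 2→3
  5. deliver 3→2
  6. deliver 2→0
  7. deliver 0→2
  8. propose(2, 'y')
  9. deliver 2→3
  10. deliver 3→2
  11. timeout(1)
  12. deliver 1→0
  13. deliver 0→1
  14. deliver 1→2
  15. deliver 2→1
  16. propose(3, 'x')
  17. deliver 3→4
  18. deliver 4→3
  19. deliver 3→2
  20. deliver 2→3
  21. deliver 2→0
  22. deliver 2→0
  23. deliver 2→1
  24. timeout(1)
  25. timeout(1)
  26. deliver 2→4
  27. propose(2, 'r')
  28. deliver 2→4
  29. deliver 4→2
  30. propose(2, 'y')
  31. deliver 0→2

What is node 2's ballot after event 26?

7

[1] timeout(2) → N2(cand b7 [-])
[2] deliver 2→4 → N4(foll b7 [-])
[3] deliver 4→2 → ∅
[4] deliver 2→3 → N3(foll b7 [-])
[5] deliver 3→2 → N2(lead b7 [-])
[6] deliver 2→0 → N0(foll b7 [-])
[7] deliver 0→2 → ∅
[8] propose(2,'y') → ∅
[9] deliver 2→3 → N3(foll b7 [y])
[10] deliver 3→2 → ∅
[11] timeout(1) → N1(cand b6 [-])
[12] deliver 1→0 → ∅
[13] deliver 0→1 → ∅
[14] deliver 1→2 → ∅
[15] deliver 2→1 → N1(foll b7 [-])
[16] propose(3,'x') → ∅
[17] deliver 3→4 → ∅
[18] deliver 4→3 → ∅
[19] deliver 3→2 → ∅
[20] deliver 2→3 → ∅
[21] deliver 2→0 → N0(foll b7 [y])
[22] deliver 2→0 → ∅
[23] deliver 2→1 → N1(foll b7 [y])
[24] timeout(1) → N1(cand b11 [y])
[25] timeout(1) → N1(cand b16 [y])
[26] deliver 2→4 → N4(foll b7 [y])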